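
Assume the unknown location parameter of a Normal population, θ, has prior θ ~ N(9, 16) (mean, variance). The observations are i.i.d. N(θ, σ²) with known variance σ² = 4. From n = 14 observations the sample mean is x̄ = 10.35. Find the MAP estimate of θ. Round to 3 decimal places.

θ̂_MAP = 10.326

n = 14, x̄ = 10.35.
For a Normal prior and Normal likelihood with known variance, the posterior is Normal; its mode equals its mean, the precision-weighted average.
Prior precision 1/σ₀² = 1/16 = 0.0625; data precision n/σ² = 14/4 = 3.5.
θ̂ = (0.0625·9 + 3.5·10.35) / (0.0625 + 3.5) = 36.7875/3.5625 = 981/95 ≈ 10.326.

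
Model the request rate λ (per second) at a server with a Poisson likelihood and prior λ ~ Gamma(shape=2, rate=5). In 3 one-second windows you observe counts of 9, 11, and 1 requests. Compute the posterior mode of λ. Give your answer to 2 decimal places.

λ̂_MAP = 2.75

Σxᵢ = 9+11+1 = 21, with n = 3.
Posterior ∝ λe^(−5λ) · λ^21e^(−3λ) = λ^22e^(−8λ), i.e. Gamma(shape=23, rate=8).
The mode of a Gamma(a, b) with a ≥ 1 (shape–rate) is (a−1)/b = 22/8 ≈ 2.75.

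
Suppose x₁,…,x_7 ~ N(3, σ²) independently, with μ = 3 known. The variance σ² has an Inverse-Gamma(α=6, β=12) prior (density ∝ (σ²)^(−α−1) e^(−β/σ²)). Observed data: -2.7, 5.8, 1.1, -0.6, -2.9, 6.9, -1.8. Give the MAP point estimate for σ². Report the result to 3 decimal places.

Sum of squared deviations about the known mean: SS = (-2.7−3)² + (5.8−3)² + (1.1−3)² + (-0.6−3)² + (-2.9−3)² + (6.9−3)² + (-1.8−3)² = 129.96.
The Normal likelihood contributes (σ²)^(−n/2) exp(−SS/(2σ²)), so the posterior is Inverse-Gamma(α + n/2, β + SS/2) = Inverse-Gamma(9.5, 76.98).
The mode of Inverse-Gamma(a, b) is b/(a+1) = 76.98/10.5 ≈ 7.331.

σ̂²_MAP = 7.331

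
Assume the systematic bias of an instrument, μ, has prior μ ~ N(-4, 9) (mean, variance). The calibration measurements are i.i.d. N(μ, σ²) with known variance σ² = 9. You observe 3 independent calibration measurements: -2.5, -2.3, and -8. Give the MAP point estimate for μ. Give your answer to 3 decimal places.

n = 3; x̄ = ((-2.5) + (-2.3) + (-8))/3 = -12.8/3 = -64/15 ≈ -4.2667.
For a Normal prior and Normal likelihood with known variance, the posterior is Normal; its mode equals its mean, the precision-weighted average.
Prior precision 1/σ₀² = 1/9; data precision n/σ² = 3/9 = 1/3.
μ̂ = ((1/9)·(-4) + (1/3)·(-64/15)) / (1/9 + 1/3) = (-28/15)/(4/9) = -4.200.

μ̂_MAP = -4.200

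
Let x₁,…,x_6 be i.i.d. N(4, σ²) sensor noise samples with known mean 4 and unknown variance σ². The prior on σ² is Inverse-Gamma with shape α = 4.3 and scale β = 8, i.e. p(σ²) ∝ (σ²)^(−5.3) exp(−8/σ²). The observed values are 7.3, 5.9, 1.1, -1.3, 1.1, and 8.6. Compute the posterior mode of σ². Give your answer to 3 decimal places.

σ̂²_MAP = 5.817

Sum of squared deviations about the known mean: SS = (7.3−4)² + (5.9−4)² + (1.1−4)² + (-1.3−4)² + (1.1−4)² + (8.6−4)² = 80.57.
The Normal likelihood contributes (σ²)^(−n/2) exp(−SS/(2σ²)), so the posterior is Inverse-Gamma(α + n/2, β + SS/2) = Inverse-Gamma(7.3, 48.285).
The mode of Inverse-Gamma(a, b) is b/(a+1) = 48.285/8.3 ≈ 5.817.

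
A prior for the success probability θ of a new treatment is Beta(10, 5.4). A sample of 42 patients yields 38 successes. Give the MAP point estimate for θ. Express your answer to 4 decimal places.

Prior: Beta(10, 5.4).
Data: 38 successes in 42 trials. The binomial likelihood contributes θ^38(1−θ)^4, so the posterior is Beta(10+38, 5.4+4) = Beta(48, 9.4).
For Beta(a, b) with a, b > 1 the mode is (a−1)/(a+b−2) = 47/55.4 ≈ 0.8484.

θ̂_MAP = 0.8484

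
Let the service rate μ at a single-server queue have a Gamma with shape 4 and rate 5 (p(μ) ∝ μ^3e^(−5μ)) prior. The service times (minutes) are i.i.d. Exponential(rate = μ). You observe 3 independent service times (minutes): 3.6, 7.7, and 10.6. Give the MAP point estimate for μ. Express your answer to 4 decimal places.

μ̂_MAP = 0.2230

The Exponential(rate=μ) likelihood is ∝ μ^n e^(−μΣtᵢ). Here n = 3 and Σtᵢ = 3.6 + 7.7 + 10.6 = 21.9.
Posterior ∝ μ^3e^(−5μ) · μ^3e^(−21.9μ) = μ^6e^(−26.9μ), i.e. Gamma(7, 26.9).
Mode = (a−1)/b = 6/26.9 ≈ 0.2230.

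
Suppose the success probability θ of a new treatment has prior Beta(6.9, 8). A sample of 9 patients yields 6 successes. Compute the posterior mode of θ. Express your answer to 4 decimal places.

Prior: Beta(6.9, 8).
Data: 6 successes in 9 trials. The binomial likelihood contributes θ^6(1−θ)^3, so the posterior is Beta(6.9+6, 8+3) = Beta(12.9, 11).
For Beta(a, b) with a, b > 1 the mode is (a−1)/(a+b−2) = 11.9/21.9 ≈ 0.5434.

θ̂_MAP = 0.5434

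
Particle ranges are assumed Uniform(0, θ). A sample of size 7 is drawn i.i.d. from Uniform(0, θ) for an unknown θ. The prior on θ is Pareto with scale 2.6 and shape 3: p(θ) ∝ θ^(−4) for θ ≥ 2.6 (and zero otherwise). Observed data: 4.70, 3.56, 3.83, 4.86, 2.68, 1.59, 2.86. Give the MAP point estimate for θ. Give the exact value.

θ̂_MAP = 4.86

The Uniform(0, θ) likelihood is θ^(−n) for θ ≥ max(xᵢ), zero otherwise. Here max(xᵢ) = 4.86.
Posterior ∝ θ^(−4) · θ^(−7) = θ^(−11) on θ ≥ max(2.6, 4.86) = 4.86.
This density is strictly decreasing in θ, so the posterior mode lies at the lower boundary of the support.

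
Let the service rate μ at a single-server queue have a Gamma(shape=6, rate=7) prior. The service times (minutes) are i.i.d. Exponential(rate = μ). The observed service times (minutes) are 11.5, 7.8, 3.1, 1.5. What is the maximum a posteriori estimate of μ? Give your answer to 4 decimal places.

μ̂_MAP = 0.2913

The Exponential(rate=μ) likelihood is ∝ μ^n e^(−μΣtᵢ). Here n = 4 and Σtᵢ = 11.5 + 7.8 + 3.1 + 1.5 = 23.9.
Posterior ∝ μ^5e^(−7μ) · μ^4e^(−23.9μ) = μ^9e^(−30.9μ), i.e. Gamma(10, 30.9).
Mode = (a−1)/b = 9/30.9 ≈ 0.2913.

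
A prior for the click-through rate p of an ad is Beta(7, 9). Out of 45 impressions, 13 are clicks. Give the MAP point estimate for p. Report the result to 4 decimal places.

Prior: Beta(7, 9).
Data: 13 successes in 45 trials. The binomial likelihood contributes p^13(1−p)^32, so the posterior is Beta(7+13, 9+32) = Beta(20, 41).
For Beta(a, b) with a, b > 1 the mode is (a−1)/(a+b−2) = 19/59 ≈ 0.3220.

p̂_MAP = 0.3220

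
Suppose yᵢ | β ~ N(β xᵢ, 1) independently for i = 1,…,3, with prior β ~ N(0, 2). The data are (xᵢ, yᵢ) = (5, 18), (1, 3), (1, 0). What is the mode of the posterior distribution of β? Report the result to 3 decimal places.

log p(β | y) = −Σ(yᵢ − βxᵢ)²/(2·1) − β²/(2·2) + const.
Setting the derivative to zero: Σxᵢ(yᵢ − βxᵢ)/1 − β/2 = 0, so β = Σxᵢyᵢ / (Σxᵢ² + σ²/τ²).
Σxᵢyᵢ = 5·18 + 1·3 + 1·0 = 93; Σxᵢ² = 27; σ²/τ² = 0.5.
β̂_MAP = 93 / (27 + 0.5) = 93/27.5 ≈ 3.382.

β̂_MAP = 3.382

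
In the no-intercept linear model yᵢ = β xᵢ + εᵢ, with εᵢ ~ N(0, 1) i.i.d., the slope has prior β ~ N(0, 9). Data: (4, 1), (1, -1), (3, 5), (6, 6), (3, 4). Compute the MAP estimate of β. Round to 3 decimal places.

log p(β | y) = −Σ(yᵢ − βxᵢ)²/(2·1) − β²/(2·9) + const.
Setting the derivative to zero: Σxᵢ(yᵢ − βxᵢ)/1 − β/9 = 0, so β = Σxᵢyᵢ / (Σxᵢ² + σ²/τ²).
Σxᵢyᵢ = 4·1 + 1·(-1) + 3·5 + 6·6 + 3·4 = 66; Σxᵢ² = 71; σ²/τ² = 1/9.
β̂_MAP = 66 / (71 + 1/9) = 66/(640/9) = 297/320 ≈ 0.928.

β̂_MAP = 0.928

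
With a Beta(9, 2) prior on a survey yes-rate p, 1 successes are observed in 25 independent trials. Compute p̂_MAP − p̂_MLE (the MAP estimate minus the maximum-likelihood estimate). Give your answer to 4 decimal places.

MAP − MLE = 0.2247

Posterior is Beta(10, 26); MAP = (10−1)/(36−2) = 9/34 ≈ 0.26471.
MLE ignores the prior: p̂_MLE = k/n = 1/25 ≈ 0.04000.
Difference = 9/34 − 1/25 = 191/850 ≈ 0.2247.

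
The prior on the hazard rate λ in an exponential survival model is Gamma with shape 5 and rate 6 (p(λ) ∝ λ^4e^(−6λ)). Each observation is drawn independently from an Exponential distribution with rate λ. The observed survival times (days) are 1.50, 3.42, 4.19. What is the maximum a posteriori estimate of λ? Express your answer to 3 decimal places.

The Exponential(rate=λ) likelihood is ∝ λ^n e^(−λΣtᵢ). Here n = 3 and Σtᵢ = 1.50 + 3.42 + 4.19 = 9.11.
Posterior ∝ λ^4e^(−6λ) · λ^3e^(−9.11λ) = λ^7e^(−15.11λ), i.e. Gamma(8, 15.11).
Mode = (a−1)/b = 7/15.11 ≈ 0.463.

λ̂_MAP = 0.463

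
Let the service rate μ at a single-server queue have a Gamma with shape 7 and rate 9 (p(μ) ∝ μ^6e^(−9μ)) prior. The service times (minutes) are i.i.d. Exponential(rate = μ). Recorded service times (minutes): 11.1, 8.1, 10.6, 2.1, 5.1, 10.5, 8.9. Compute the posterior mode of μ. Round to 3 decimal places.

μ̂_MAP = 0.199

The Exponential(rate=μ) likelihood is ∝ μ^n e^(−μΣtᵢ). Here n = 7 and Σtᵢ = 11.1 + 8.1 + 10.6 + 2.1 + 5.1 + 10.5 + 8.9 = 56.4.
Posterior ∝ μ^6e^(−9μ) · μ^7e^(−56.4μ) = μ^13e^(−65.4μ), i.e. Gamma(14, 65.4).
Mode = (a−1)/b = 13/65.4 ≈ 0.199.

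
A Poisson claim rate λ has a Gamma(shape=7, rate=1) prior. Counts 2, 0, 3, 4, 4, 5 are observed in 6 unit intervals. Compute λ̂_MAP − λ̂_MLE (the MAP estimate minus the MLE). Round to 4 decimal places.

MAP − MLE = 0.4286

Σxᵢ = 18. Posterior is Gamma(25, 7); MAP = (25−1)/7 = 24/7 ≈ 3.42857.
MLE = x̄ = 18/6 ≈ 3.00000.
Difference = 24/7 − 18/6 = 3/7 ≈ 0.4286.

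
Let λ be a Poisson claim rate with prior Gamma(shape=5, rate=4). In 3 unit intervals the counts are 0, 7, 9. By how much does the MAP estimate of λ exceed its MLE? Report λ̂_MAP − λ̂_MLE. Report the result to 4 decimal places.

Σxᵢ = 16. Posterior is Gamma(21, 7); MAP = (21−1)/7 = 20/7 ≈ 2.85714.
MLE = x̄ = 16/3 ≈ 5.33333.
Difference = 20/7 − 16/3 = -52/21 ≈ -2.4762.

MAP − MLE = -2.4762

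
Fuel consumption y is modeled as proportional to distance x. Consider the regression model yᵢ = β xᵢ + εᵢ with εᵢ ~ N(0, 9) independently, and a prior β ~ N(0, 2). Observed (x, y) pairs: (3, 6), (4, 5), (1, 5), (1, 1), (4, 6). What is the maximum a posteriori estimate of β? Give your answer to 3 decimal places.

β̂_MAP = 1.432

log p(β | y) = −Σ(yᵢ − βxᵢ)²/(2·9) − β²/(2·2) + const.
Setting the derivative to zero: Σxᵢ(yᵢ − βxᵢ)/9 − β/2 = 0, so β = Σxᵢyᵢ / (Σxᵢ² + σ²/τ²).
Σxᵢyᵢ = 3·6 + 4·5 + 1·5 + 1·1 + 4·6 = 68; Σxᵢ² = 43; σ²/τ² = 4.5.
β̂_MAP = 68 / (43 + 4.5) = 68/47.5 ≈ 1.432.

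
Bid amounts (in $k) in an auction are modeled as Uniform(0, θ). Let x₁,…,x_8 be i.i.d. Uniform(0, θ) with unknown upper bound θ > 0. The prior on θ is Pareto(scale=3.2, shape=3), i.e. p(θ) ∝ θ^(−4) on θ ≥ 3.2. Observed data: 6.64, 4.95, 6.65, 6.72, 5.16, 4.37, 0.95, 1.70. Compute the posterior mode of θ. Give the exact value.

θ̂_MAP = 6.72

The Uniform(0, θ) likelihood is θ^(−n) for θ ≥ max(xᵢ), zero otherwise. Here max(xᵢ) = 6.72.
Posterior ∝ θ^(−4) · θ^(−8) = θ^(−12) on θ ≥ max(3.2, 6.72) = 6.72.
This density is strictly decreasing in θ, so the posterior mode lies at the lower boundary of the support.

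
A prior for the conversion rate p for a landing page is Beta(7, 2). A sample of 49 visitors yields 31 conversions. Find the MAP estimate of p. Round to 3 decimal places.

p̂_MAP = 0.661

Prior: Beta(7, 2).
Data: 31 successes in 49 trials. The binomial likelihood contributes p^31(1−p)^18, so the posterior is Beta(7+31, 2+18) = Beta(38, 20).
For Beta(a, b) with a, b > 1 the mode is (a−1)/(a+b−2) = 37/56 ≈ 0.661.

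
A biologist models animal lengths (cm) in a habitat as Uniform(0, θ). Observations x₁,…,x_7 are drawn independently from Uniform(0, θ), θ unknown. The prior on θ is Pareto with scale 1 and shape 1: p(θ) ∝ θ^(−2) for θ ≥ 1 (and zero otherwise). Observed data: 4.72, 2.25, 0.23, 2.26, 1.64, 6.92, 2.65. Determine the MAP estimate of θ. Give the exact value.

The Uniform(0, θ) likelihood is θ^(−n) for θ ≥ max(xᵢ), zero otherwise. Here max(xᵢ) = 6.92.
Posterior ∝ θ^(−2) · θ^(−7) = θ^(−9) on θ ≥ max(1, 6.92) = 6.92.
This density is strictly decreasing in θ, so the posterior mode lies at the lower boundary of the support.

θ̂_MAP = 6.92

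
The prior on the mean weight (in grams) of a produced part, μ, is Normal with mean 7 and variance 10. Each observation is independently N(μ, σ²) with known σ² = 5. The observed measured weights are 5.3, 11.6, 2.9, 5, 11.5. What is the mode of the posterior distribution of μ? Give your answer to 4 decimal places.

n = 5; x̄ = (5.3 + 11.6 + 2.9 + 5 + 11.5)/5 = 36.3/5 = 7.26.
For a Normal prior and Normal likelihood with known variance, the posterior is Normal; its mode equals its mean, the precision-weighted average.
Prior precision 1/σ₀² = 1/10 = 0.1; data precision n/σ² = 5/5 = 1.
μ̂ = (0.1·7 + 1·7.26) / (0.1 + 1) = 7.96/1.1 = 398/55 ≈ 7.2364.

μ̂_MAP = 7.2364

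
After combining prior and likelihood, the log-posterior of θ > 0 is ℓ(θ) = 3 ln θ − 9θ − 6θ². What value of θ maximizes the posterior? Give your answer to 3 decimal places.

θ̂_MAP = 0.250

ℓ'(θ) = 3/θ − 9 − 12θ. Setting this to zero and multiplying by θ: 12θ² + 9θ − 3 = 0.
θ = (−9 + √(9² + 4·12·3)) / (2·12) = (−9 + √225) / 24 = (−9 + 15)/24 = 1/4.
ℓ''(θ) = −3/θ² − 12 < 0, confirming a maximum.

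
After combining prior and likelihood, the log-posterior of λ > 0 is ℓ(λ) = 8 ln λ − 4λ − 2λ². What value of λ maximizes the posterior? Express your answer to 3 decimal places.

λ̂_MAP = 1.000

ℓ'(λ) = 8/λ − 4 − 4λ. Setting this to zero and multiplying by λ: 4λ² + 4λ − 8 = 0.
λ = (−4 + √(4² + 4·4·8)) / (2·4) = (−4 + √144) / 8 = (−4 + 12)/8 = 1.
ℓ''(λ) = −8/λ² − 4 < 0, confirming a maximum.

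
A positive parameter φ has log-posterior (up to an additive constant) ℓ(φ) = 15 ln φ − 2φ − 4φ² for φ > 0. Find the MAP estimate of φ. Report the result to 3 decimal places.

φ̂_MAP = 1.250

ℓ'(φ) = 15/φ − 2 − 8φ. Setting this to zero and multiplying by φ: 8φ² + 2φ − 15 = 0.
φ = (−2 + √(2² + 4·8·15)) / (2·8) = (−2 + √484) / 16 = (−2 + 22)/16 = 5/4.
ℓ''(φ) = −15/φ² − 8 < 0, confirming a maximum.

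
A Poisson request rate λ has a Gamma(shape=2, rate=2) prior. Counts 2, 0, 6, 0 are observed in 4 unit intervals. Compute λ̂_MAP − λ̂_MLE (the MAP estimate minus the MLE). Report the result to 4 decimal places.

MAP − MLE = -0.5000

Σxᵢ = 8. Posterior is Gamma(10, 6); MAP = (10−1)/6 = 9/6 ≈ 1.50000.
MLE = x̄ = 8/4 ≈ 2.00000.
Difference = 9/6 − 8/4 = -1/2 ≈ -0.5000.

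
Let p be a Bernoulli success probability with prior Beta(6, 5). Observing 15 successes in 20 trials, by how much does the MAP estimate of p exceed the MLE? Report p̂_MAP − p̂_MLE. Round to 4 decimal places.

Posterior is Beta(21, 10); MAP = (21−1)/(31−2) = 20/29 ≈ 0.68966.
MLE ignores the prior: p̂_MLE = k/n = 15/20 ≈ 0.75000.
Difference = 20/29 − 15/20 = -7/116 ≈ -0.0603.

MAP − MLE = -0.0603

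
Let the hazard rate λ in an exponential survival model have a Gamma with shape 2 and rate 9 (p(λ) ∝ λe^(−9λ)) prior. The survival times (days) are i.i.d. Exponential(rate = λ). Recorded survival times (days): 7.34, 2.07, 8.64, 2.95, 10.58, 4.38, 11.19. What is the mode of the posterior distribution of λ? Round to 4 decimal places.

λ̂_MAP = 0.1425

The Exponential(rate=λ) likelihood is ∝ λ^n e^(−λΣtᵢ). Here n = 7 and Σtᵢ = 7.34 + 2.07 + 8.64 + 2.95 + 10.58 + 4.38 + 11.19 = 47.15.
Posterior ∝ λe^(−9λ) · λ^7e^(−47.15λ) = λ^8e^(−56.15λ), i.e. Gamma(9, 56.15).
Mode = (a−1)/b = 8/56.15 ≈ 0.1425.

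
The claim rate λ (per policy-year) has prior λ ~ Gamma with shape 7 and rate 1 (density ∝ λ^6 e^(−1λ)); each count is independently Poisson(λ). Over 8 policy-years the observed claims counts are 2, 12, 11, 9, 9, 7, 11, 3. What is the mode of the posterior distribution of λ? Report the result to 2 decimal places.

λ̂_MAP = 7.78

Σxᵢ = 2+12+11+9+9+7+11+3 = 64, with n = 8.
Posterior ∝ λ^6e^(−1λ) · λ^64e^(−8λ) = λ^70e^(−9λ), i.e. Gamma(shape=71, rate=9).
The mode of a Gamma(a, b) with a ≥ 1 (shape–rate) is (a−1)/b = 70/9 ≈ 7.78.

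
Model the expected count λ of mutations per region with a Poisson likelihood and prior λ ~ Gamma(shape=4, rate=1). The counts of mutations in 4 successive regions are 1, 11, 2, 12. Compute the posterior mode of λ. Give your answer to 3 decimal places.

Σxᵢ = 1+11+2+12 = 26, with n = 4.
Posterior ∝ λ^3e^(−1λ) · λ^26e^(−4λ) = λ^29e^(−5λ), i.e. Gamma(shape=30, rate=5).
The mode of a Gamma(a, b) with a ≥ 1 (shape–rate) is (a−1)/b = 29/5 ≈ 5.800.

λ̂_MAP = 5.800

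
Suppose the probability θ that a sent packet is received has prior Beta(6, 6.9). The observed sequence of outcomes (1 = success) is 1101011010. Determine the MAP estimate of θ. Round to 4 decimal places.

θ̂_MAP = 0.5263

Prior: Beta(6, 6.9).
Data: 6 successes in 10 trials (from the sequence). The binomial likelihood contributes θ^6(1−θ)^4, so the posterior is Beta(6+6, 6.9+4) = Beta(12, 10.9).
For Beta(a, b) with a, b > 1 the mode is (a−1)/(a+b−2) = 11/20.9 ≈ 0.5263.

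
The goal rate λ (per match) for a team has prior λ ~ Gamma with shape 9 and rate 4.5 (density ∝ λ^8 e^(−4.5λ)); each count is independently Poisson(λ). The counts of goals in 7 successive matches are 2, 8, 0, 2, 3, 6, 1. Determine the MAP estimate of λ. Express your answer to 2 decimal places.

λ̂_MAP = 2.61

Σxᵢ = 2+8+0+2+3+6+1 = 22, with n = 7.
Posterior ∝ λ^8e^(−4.5λ) · λ^22e^(−7λ) = λ^30e^(−11.5λ), i.e. Gamma(shape=31, rate=11.5).
The mode of a Gamma(a, b) with a ≥ 1 (shape–rate) is (a−1)/b = 30/11.5 ≈ 2.61.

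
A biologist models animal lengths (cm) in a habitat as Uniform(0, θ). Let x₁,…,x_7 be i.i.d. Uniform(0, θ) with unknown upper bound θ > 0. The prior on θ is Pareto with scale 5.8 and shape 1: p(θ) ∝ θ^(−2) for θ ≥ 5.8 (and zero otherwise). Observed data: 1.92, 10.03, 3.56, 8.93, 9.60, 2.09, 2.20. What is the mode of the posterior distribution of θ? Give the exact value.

The Uniform(0, θ) likelihood is θ^(−n) for θ ≥ max(xᵢ), zero otherwise. Here max(xᵢ) = 10.03.
Posterior ∝ θ^(−2) · θ^(−7) = θ^(−9) on θ ≥ max(5.8, 10.03) = 10.03.
This density is strictly decreasing in θ, so the posterior mode lies at the lower boundary of the support.

θ̂_MAP = 10.03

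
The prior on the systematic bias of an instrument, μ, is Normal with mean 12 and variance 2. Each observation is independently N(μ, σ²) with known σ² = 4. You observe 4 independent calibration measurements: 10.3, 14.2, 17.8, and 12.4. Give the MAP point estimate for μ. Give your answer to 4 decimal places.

μ̂_MAP = 13.1167

n = 4; x̄ = (10.3 + 14.2 + 17.8 + 12.4)/4 = 54.7/4 = 13.675.
For a Normal prior and Normal likelihood with known variance, the posterior is Normal; its mode equals its mean, the precision-weighted average.
Prior precision 1/σ₀² = 1/2 = 0.5; data precision n/σ² = 4/4 = 1.
μ̂ = (0.5·12 + 1·13.675) / (0.5 + 1) = 19.675/1.5 = 787/60 ≈ 13.1167.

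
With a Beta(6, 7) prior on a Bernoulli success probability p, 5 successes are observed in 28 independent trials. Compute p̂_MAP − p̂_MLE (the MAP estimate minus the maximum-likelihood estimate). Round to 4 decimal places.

Posterior is Beta(11, 30); MAP = (11−1)/(41−2) = 10/39 ≈ 0.25641.
MLE ignores the prior: p̂_MLE = k/n = 5/28 ≈ 0.17857.
Difference = 10/39 − 5/28 = 85/1092 ≈ 0.0778.

MAP − MLE = 0.0778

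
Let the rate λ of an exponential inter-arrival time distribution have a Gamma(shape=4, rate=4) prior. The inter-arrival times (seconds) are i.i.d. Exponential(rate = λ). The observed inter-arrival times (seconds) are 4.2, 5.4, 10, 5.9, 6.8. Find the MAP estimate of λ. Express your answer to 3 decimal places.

λ̂_MAP = 0.220

The Exponential(rate=λ) likelihood is ∝ λ^n e^(−λΣtᵢ). Here n = 5 and Σtᵢ = 4.2 + 5.4 + 10 + 5.9 + 6.8 = 32.3.
Posterior ∝ λ^3e^(−4λ) · λ^5e^(−32.3λ) = λ^8e^(−36.3λ), i.e. Gamma(9, 36.3).
Mode = (a−1)/b = 8/36.3 ≈ 0.220.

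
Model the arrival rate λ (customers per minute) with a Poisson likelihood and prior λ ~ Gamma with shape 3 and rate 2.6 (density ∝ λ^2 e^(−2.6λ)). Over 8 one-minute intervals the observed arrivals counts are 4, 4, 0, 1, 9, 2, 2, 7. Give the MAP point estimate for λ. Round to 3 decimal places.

Σxᵢ = 4+4+0+1+9+2+2+7 = 29, with n = 8.
Posterior ∝ λ^2e^(−2.6λ) · λ^29e^(−8λ) = λ^31e^(−10.6λ), i.e. Gamma(shape=32, rate=10.6).
The mode of a Gamma(a, b) with a ≥ 1 (shape–rate) is (a−1)/b = 31/10.6 ≈ 2.925.

λ̂_MAP = 2.925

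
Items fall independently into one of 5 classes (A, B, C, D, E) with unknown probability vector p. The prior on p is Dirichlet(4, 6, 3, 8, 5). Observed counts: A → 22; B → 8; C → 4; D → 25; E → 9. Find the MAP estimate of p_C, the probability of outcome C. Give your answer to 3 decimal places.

The posterior is Dirichlet(αᵢ + nᵢ) = Dirichlet(26, 14, 7, 33, 14).
For a Dirichlet(a₁,…,a_K) with all aᵢ > 1, the mode has j-th component (aⱼ − 1)/(Σaᵢ − K).
Here Σaᵢ = 94 and K = 5, so p_C = (7 − 1)/(94 − 5) = 6/89 ≈ 0.067.

MAP estimate of p_C = 0.067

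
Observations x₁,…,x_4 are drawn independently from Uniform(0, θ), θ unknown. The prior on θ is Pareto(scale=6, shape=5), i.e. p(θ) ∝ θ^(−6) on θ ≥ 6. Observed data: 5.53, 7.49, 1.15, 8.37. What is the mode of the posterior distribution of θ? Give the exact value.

θ̂_MAP = 8.37

The Uniform(0, θ) likelihood is θ^(−n) for θ ≥ max(xᵢ), zero otherwise. Here max(xᵢ) = 8.37.
Posterior ∝ θ^(−6) · θ^(−4) = θ^(−10) on θ ≥ max(6, 8.37) = 8.37.
This density is strictly decreasing in θ, so the posterior mode lies at the lower boundary of the support.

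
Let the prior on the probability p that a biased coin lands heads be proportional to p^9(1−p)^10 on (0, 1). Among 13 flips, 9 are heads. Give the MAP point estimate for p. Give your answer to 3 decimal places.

p̂_MAP = 0.563

The prior density ∝ p^9(1−p)^10 is the kernel of Beta(10, 11).
Data: 9 successes in 13 trials. The binomial likelihood contributes p^9(1−p)^4, so the posterior is Beta(10+9, 11+4) = Beta(19, 15).
For Beta(a, b) with a, b > 1 the mode is (a−1)/(a+b−2) = 18/32 ≈ 0.563.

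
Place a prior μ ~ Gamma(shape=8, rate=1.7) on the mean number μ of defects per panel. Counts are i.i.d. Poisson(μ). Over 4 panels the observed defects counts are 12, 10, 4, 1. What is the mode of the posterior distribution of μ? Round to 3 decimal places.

Σxᵢ = 12+10+4+1 = 27, with n = 4.
Posterior ∝ μ^7e^(−1.7μ) · μ^27e^(−4μ) = μ^34e^(−5.7μ), i.e. Gamma(shape=35, rate=5.7).
The mode of a Gamma(a, b) with a ≥ 1 (shape–rate) is (a−1)/b = 34/5.7 ≈ 5.965.

μ̂_MAP = 5.965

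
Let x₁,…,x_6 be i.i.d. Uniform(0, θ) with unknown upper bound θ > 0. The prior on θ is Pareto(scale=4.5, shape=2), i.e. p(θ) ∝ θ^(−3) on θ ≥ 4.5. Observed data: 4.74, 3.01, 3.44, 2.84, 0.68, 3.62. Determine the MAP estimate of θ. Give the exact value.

The Uniform(0, θ) likelihood is θ^(−n) for θ ≥ max(xᵢ), zero otherwise. Here max(xᵢ) = 4.74.
Posterior ∝ θ^(−3) · θ^(−6) = θ^(−9) on θ ≥ max(4.5, 4.74) = 4.74.
This density is strictly decreasing in θ, so the posterior mode lies at the lower boundary of the support.

θ̂_MAP = 4.74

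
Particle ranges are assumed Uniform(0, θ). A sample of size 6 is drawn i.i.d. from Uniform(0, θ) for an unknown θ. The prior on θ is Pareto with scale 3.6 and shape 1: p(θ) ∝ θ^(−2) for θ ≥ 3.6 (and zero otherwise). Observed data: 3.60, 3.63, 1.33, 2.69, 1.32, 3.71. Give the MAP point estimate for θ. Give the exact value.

θ̂_MAP = 3.71

The Uniform(0, θ) likelihood is θ^(−n) for θ ≥ max(xᵢ), zero otherwise. Here max(xᵢ) = 3.71.
Posterior ∝ θ^(−2) · θ^(−6) = θ^(−8) on θ ≥ max(3.6, 3.71) = 3.71.
This density is strictly decreasing in θ, so the posterior mode lies at the lower boundary of the support.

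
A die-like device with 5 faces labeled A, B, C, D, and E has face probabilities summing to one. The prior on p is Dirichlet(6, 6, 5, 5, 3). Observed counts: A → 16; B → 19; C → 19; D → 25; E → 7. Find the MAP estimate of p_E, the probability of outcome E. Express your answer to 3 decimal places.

MAP estimate of p_E = 0.085

The posterior is Dirichlet(αᵢ + nᵢ) = Dirichlet(22, 25, 24, 30, 10).
For a Dirichlet(a₁,…,a_K) with all aᵢ > 1, the mode has j-th component (aⱼ − 1)/(Σaᵢ − K).
Here Σaᵢ = 111 and K = 5, so p_E = (10 − 1)/(111 − 5) = 9/106 ≈ 0.085.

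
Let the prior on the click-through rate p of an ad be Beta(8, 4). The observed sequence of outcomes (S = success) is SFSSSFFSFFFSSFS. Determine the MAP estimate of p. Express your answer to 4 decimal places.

p̂_MAP = 0.6000

Prior: Beta(8, 4).
Data: 8 successes in 15 trials (from the sequence). The binomial likelihood contributes p^8(1−p)^7, so the posterior is Beta(8+8, 4+7) = Beta(16, 11).
For Beta(a, b) with a, b > 1 the mode is (a−1)/(a+b−2) = 15/25 ≈ 0.6000.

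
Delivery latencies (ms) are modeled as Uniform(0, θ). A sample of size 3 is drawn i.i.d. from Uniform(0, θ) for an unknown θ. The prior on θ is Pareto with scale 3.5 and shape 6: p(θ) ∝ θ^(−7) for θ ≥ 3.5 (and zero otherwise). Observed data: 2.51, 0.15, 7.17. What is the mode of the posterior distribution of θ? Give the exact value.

θ̂_MAP = 7.17

The Uniform(0, θ) likelihood is θ^(−n) for θ ≥ max(xᵢ), zero otherwise. Here max(xᵢ) = 7.17.
Posterior ∝ θ^(−7) · θ^(−3) = θ^(−10) on θ ≥ max(3.5, 7.17) = 7.17.
This density is strictly decreasing in θ, so the posterior mode lies at the lower boundary of the support.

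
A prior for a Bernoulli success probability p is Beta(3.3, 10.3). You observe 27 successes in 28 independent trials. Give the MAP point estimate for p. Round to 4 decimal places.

p̂_MAP = 0.7399

Prior: Beta(3.3, 10.3).
Data: 27 successes in 28 trials. The binomial likelihood contributes p^27(1−p)^1, so the posterior is Beta(3.3+27, 10.3+1) = Beta(30.3, 11.3).
For Beta(a, b) with a, b > 1 the mode is (a−1)/(a+b−2) = 29.3/39.6 ≈ 0.7399.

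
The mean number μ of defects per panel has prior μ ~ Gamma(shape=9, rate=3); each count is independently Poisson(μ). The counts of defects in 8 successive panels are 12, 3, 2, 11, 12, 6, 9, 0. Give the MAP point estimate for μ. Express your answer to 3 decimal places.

μ̂_MAP = 5.727

Σxᵢ = 12+3+2+11+12+6+9+0 = 55, with n = 8.
Posterior ∝ μ^8e^(−3μ) · μ^55e^(−8μ) = μ^63e^(−11μ), i.e. Gamma(shape=64, rate=11).
The mode of a Gamma(a, b) with a ≥ 1 (shape–rate) is (a−1)/b = 63/11 ≈ 5.727.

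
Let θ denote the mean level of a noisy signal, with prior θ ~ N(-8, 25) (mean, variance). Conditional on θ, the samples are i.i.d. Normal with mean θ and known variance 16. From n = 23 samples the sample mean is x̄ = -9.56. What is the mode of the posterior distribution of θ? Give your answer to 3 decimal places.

θ̂_MAP = -9.518

n = 23, x̄ = -9.56.
For a Normal prior and Normal likelihood with known variance, the posterior is Normal; its mode equals its mean, the precision-weighted average.
Prior precision 1/σ₀² = 1/25 = 0.04; data precision n/σ² = 23/16 = 1.4375.
θ̂ = (0.04·(-8) + 1.4375·(-9.56)) / (0.04 + 1.4375) = (-14.0625)/1.4775 = -1875/197 ≈ -9.518.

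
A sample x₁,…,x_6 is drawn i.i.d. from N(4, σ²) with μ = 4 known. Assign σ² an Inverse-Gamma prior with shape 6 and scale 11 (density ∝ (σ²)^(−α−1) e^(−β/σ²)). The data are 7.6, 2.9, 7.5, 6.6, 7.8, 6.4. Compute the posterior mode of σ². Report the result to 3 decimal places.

σ̂²_MAP = 3.769

Sum of squared deviations about the known mean: SS = (7.6−4)² + (2.9−4)² + (7.5−4)² + (6.6−4)² + (7.8−4)² + (6.4−4)² = 53.38.
The Normal likelihood contributes (σ²)^(−n/2) exp(−SS/(2σ²)), so the posterior is Inverse-Gamma(α + n/2, β + SS/2) = Inverse-Gamma(9, 37.69).
The mode of Inverse-Gamma(a, b) is b/(a+1) = 37.69/10 ≈ 3.769.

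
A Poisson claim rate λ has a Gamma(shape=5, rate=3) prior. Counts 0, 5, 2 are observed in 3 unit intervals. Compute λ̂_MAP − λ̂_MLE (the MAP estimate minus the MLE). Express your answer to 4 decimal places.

MAP − MLE = -0.5000

Σxᵢ = 7. Posterior is Gamma(12, 6); MAP = (12−1)/6 = 11/6 ≈ 1.83333.
MLE = x̄ = 7/3 ≈ 2.33333.
Difference = 11/6 − 7/3 = -1/2 ≈ -0.5000.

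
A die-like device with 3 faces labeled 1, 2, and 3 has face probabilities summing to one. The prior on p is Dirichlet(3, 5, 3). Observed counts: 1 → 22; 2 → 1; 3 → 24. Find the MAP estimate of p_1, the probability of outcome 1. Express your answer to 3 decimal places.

MAP estimate: 0.436

The posterior is Dirichlet(αᵢ + nᵢ) = Dirichlet(25, 6, 27).
For a Dirichlet(a₁,…,a_K) with all aᵢ > 1, the mode has j-th component (aⱼ − 1)/(Σaᵢ − K).
Here Σaᵢ = 58 and K = 3, so p_1 = (25 − 1)/(58 − 3) = 24/55 ≈ 0.436.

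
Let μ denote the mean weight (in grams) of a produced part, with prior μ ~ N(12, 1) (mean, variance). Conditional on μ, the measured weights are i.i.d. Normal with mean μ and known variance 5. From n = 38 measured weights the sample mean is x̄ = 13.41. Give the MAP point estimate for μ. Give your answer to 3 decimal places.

n = 38, x̄ = 13.41.
For a Normal prior and Normal likelihood with known variance, the posterior is Normal; its mode equals its mean, the precision-weighted average.
Prior precision 1/σ₀² = 1/1 = 1; data precision n/σ² = 38/5 = 7.6.
μ̂ = (1·12 + 7.6·13.41) / (1 + 7.6) = 113.916/8.6 = 28479/2150 ≈ 13.246.

μ̂_MAP = 13.246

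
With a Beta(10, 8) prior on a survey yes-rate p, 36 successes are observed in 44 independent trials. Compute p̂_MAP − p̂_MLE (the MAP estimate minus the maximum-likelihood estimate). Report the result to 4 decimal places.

Posterior is Beta(46, 16); MAP = (46−1)/(62−2) = 45/60 ≈ 0.75000.
MLE ignores the prior: p̂_MLE = k/n = 36/44 ≈ 0.81818.
Difference = 45/60 − 36/44 = -3/44 ≈ -0.0682.

MAP − MLE = -0.0682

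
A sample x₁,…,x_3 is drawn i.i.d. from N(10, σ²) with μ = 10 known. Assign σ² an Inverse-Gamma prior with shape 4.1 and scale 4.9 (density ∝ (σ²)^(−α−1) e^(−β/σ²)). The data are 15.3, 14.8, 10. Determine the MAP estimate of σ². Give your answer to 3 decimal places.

σ̂²_MAP = 4.616

Sum of squared deviations about the known mean: SS = (15.3−10)² + (14.8−10)² + (10−10)² = 51.13.
The Normal likelihood contributes (σ²)^(−n/2) exp(−SS/(2σ²)), so the posterior is Inverse-Gamma(α + n/2, β + SS/2) = Inverse-Gamma(5.6, 30.465).
The mode of Inverse-Gamma(a, b) is b/(a+1) = 30.465/6.6 ≈ 4.616.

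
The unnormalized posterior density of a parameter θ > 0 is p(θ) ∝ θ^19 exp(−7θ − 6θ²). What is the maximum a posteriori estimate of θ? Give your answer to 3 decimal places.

θ̂_MAP = 1.000

ℓ'(θ) = 19/θ − 7 − 12θ. Setting this to zero and multiplying by θ: 12θ² + 7θ − 19 = 0.
θ = (−7 + √(7² + 4·12·19)) / (2·12) = (−7 + √961) / 24 = (−7 + 31)/24 = 1.
ℓ''(θ) = −19/θ² − 12 < 0, confirming a maximum.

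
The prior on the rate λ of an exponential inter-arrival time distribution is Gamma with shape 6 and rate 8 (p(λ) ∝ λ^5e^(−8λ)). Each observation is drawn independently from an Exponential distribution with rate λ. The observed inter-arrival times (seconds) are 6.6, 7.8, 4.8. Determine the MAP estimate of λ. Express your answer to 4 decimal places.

λ̂_MAP = 0.2941

The Exponential(rate=λ) likelihood is ∝ λ^n e^(−λΣtᵢ). Here n = 3 and Σtᵢ = 6.6 + 7.8 + 4.8 = 19.2.
Posterior ∝ λ^5e^(−8λ) · λ^3e^(−19.2λ) = λ^8e^(−27.2λ), i.e. Gamma(9, 27.2).
Mode = (a−1)/b = 8/27.2 ≈ 0.2941.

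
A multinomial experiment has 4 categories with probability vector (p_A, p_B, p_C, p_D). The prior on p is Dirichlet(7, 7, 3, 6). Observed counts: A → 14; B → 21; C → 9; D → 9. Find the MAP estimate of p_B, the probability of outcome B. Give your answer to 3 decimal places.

MAP estimate of p_B = 0.375

The posterior is Dirichlet(αᵢ + nᵢ) = Dirichlet(21, 28, 12, 15).
For a Dirichlet(a₁,…,a_K) with all aᵢ > 1, the mode has j-th component (aⱼ − 1)/(Σaᵢ − K).
Here Σaᵢ = 76 and K = 4, so p_B = (28 − 1)/(76 − 4) = 27/72 ≈ 0.375.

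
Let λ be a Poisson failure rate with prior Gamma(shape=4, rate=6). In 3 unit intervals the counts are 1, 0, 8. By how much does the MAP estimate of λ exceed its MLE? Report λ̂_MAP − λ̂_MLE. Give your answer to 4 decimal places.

Σxᵢ = 9. Posterior is Gamma(13, 9); MAP = (13−1)/9 = 12/9 ≈ 1.33333.
MLE = x̄ = 9/3 ≈ 3.00000.
Difference = 12/9 − 9/3 = -5/3 ≈ -1.6667.

MAP − MLE = -1.6667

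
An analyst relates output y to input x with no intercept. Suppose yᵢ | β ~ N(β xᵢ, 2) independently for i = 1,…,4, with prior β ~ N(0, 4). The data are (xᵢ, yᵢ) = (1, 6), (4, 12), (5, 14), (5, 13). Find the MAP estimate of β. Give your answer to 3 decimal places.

β̂_MAP = 2.800

log p(β | y) = −Σ(yᵢ − βxᵢ)²/(2·2) − β²/(2·4) + const.
Setting the derivative to zero: Σxᵢ(yᵢ − βxᵢ)/2 − β/4 = 0, so β = Σxᵢyᵢ / (Σxᵢ² + σ²/τ²).
Σxᵢyᵢ = 1·6 + 4·12 + 5·14 + 5·13 = 189; Σxᵢ² = 67; σ²/τ² = 0.5.
β̂_MAP = 189 / (67 + 0.5) = 189/67.5 ≈ 2.800.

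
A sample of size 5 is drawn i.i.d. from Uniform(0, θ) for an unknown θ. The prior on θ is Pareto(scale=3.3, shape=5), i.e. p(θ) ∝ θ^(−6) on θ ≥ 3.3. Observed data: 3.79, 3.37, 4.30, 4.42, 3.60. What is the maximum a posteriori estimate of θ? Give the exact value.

θ̂_MAP = 4.42

The Uniform(0, θ) likelihood is θ^(−n) for θ ≥ max(xᵢ), zero otherwise. Here max(xᵢ) = 4.42.
Posterior ∝ θ^(−6) · θ^(−5) = θ^(−11) on θ ≥ max(3.3, 4.42) = 4.42.
This density is strictly decreasing in θ, so the posterior mode lies at the lower boundary of the support.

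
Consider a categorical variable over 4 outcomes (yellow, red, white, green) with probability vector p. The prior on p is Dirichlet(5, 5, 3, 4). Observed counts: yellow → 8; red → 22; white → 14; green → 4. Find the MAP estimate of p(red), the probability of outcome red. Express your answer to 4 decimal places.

The posterior is Dirichlet(αᵢ + nᵢ) = Dirichlet(13, 27, 17, 8).
For a Dirichlet(a₁,…,a_K) with all aᵢ > 1, the mode has j-th component (aⱼ − 1)/(Σaᵢ − K).
Here Σaᵢ = 65 and K = 4, so p(red) = (27 − 1)/(65 − 4) = 26/61 ≈ 0.4262.

MAP estimate of p(red) = 0.4262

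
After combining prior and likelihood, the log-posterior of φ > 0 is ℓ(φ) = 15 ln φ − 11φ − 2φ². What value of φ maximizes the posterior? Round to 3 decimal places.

ℓ'(φ) = 15/φ − 11 − 4φ. Setting this to zero and multiplying by φ: 4φ² + 11φ − 15 = 0.
φ = (−11 + √(11² + 4·4·15)) / (2·4) = (−11 + √361) / 8 = (−11 + 19)/8 = 1.
ℓ''(φ) = −15/φ² − 4 < 0, confirming a maximum.

φ̂_MAP = 1.000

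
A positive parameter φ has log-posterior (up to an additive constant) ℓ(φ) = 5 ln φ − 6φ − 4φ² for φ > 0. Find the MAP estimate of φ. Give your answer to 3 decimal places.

φ̂_MAP = 0.500

ℓ'(φ) = 5/φ − 6 − 8φ. Setting this to zero and multiplying by φ: 8φ² + 6φ − 5 = 0.
φ = (−6 + √(6² + 4·8·5)) / (2·8) = (−6 + √196) / 16 = (−6 + 14)/16 = 1/2.
ℓ''(φ) = −5/φ² − 8 < 0, confirming a maximum.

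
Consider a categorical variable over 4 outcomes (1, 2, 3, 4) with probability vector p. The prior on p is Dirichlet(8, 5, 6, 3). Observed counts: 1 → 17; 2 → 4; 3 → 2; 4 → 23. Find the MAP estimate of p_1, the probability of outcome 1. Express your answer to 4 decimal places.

MAP estimate: 0.3750

The posterior is Dirichlet(αᵢ + nᵢ) = Dirichlet(25, 9, 8, 26).
For a Dirichlet(a₁,…,a_K) with all aᵢ > 1, the mode has j-th component (aⱼ − 1)/(Σaᵢ − K).
Here Σaᵢ = 68 and K = 4, so p_1 = (25 − 1)/(68 − 4) = 24/64 ≈ 0.3750.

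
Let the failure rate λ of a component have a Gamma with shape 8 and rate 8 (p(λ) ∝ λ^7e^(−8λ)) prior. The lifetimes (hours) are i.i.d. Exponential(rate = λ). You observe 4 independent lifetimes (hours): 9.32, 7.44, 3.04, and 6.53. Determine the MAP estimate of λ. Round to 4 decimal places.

λ̂_MAP = 0.3204

The Exponential(rate=λ) likelihood is ∝ λ^n e^(−λΣtᵢ). Here n = 4 and Σtᵢ = 9.32 + 7.44 + 3.04 + 6.53 = 26.33.
Posterior ∝ λ^7e^(−8λ) · λ^4e^(−26.33λ) = λ^11e^(−34.33λ), i.e. Gamma(12, 34.33).
Mode = (a−1)/b = 11/34.33 ≈ 0.3204.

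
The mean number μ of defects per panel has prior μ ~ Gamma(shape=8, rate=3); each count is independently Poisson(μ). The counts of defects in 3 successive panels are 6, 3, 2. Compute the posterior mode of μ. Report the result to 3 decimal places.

Σxᵢ = 6+3+2 = 11, with n = 3.
Posterior ∝ μ^7e^(−3μ) · μ^11e^(−3μ) = μ^18e^(−6μ), i.e. Gamma(shape=19, rate=6).
The mode of a Gamma(a, b) with a ≥ 1 (shape–rate) is (a−1)/b = 18/6 ≈ 3.000.

μ̂_MAP = 3.000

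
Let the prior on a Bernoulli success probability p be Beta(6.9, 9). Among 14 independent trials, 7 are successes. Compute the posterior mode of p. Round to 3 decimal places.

p̂_MAP = 0.462

Prior: Beta(6.9, 9).
Data: 7 successes in 14 trials. The binomial likelihood contributes p^7(1−p)^7, so the posterior is Beta(6.9+7, 9+7) = Beta(13.9, 16).
For Beta(a, b) with a, b > 1 the mode is (a−1)/(a+b−2) = 12.9/27.9 ≈ 0.462.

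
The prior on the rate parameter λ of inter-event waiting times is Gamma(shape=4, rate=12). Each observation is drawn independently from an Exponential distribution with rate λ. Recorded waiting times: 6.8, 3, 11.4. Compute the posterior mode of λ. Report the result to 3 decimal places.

λ̂_MAP = 0.181

The Exponential(rate=λ) likelihood is ∝ λ^n e^(−λΣtᵢ). Here n = 3 and Σtᵢ = 6.8 + 3 + 11.4 = 21.2.
Posterior ∝ λ^3e^(−12λ) · λ^3e^(−21.2λ) = λ^6e^(−33.2λ), i.e. Gamma(7, 33.2).
Mode = (a−1)/b = 6/33.2 ≈ 0.181.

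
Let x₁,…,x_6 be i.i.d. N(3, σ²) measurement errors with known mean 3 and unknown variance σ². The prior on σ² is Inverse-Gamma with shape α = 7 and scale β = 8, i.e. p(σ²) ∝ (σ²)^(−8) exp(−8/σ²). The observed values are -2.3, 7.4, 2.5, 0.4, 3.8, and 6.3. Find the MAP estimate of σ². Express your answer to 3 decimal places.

Sum of squared deviations about the known mean: SS = (-2.3−3)² + (7.4−3)² + (2.5−3)² + (0.4−3)² + (3.8−3)² + (6.3−3)² = 65.99.
The Normal likelihood contributes (σ²)^(−n/2) exp(−SS/(2σ²)), so the posterior is Inverse-Gamma(α + n/2, β + SS/2) = Inverse-Gamma(10, 40.995).
The mode of Inverse-Gamma(a, b) is b/(a+1) = 40.995/11 ≈ 3.727.

σ̂²_MAP = 3.727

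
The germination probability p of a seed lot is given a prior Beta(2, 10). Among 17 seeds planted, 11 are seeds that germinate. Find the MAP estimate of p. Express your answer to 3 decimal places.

p̂_MAP = 0.444

Prior: Beta(2, 10).
Data: 11 successes in 17 trials. The binomial likelihood contributes p^11(1−p)^6, so the posterior is Beta(2+11, 10+6) = Beta(13, 16).
For Beta(a, b) with a, b > 1 the mode is (a−1)/(a+b−2) = 12/27 ≈ 0.444.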